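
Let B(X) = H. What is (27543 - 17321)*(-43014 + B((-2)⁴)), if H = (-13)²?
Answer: -437961590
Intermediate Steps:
H = 169
B(X) = 169
(27543 - 17321)*(-43014 + B((-2)⁴)) = (27543 - 17321)*(-43014 + 169) = 10222*(-42845) = -437961590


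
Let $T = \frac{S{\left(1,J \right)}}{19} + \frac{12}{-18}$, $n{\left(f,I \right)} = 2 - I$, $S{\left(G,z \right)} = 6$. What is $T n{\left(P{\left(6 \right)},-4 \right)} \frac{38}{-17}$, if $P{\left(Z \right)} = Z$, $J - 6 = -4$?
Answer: $\frac{80}{17} \approx 4.7059$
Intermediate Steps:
$J = 2$ ($J = 6 - 4 = 2$)
$T = - \frac{20}{57}$ ($T = \frac{6}{19} + \frac{12}{-18} = 6 \cdot \frac{1}{19} + 12 \left(- \frac{1}{18}\right) = \frac{6}{19} - \frac{2}{3} = - \frac{20}{57} \approx -0.35088$)
$T n{\left(P{\left(6 \right)},-4 \right)} \frac{38}{-17} = - \frac{20 \left(2 - -4\right)}{57} \frac{38}{-17} = - \frac{20 \left(2 + 4\right)}{57} \cdot 38 \left(- \frac{1}{17}\right) = \left(- \frac{20}{57}\right) 6 \left(- \frac{38}{17}\right) = \left(- \frac{40}{19}\right) \left(- \frac{38}{17}\right) = \frac{80}{17}$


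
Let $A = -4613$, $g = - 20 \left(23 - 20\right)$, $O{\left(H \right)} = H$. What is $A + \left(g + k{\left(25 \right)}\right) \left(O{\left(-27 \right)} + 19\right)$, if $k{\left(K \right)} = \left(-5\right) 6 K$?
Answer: $1867$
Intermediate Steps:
$g = -60$ ($g = \left(-20\right) 3 = -60$)
$k{\left(K \right)} = - 30 K$
$A + \left(g + k{\left(25 \right)}\right) \left(O{\left(-27 \right)} + 19\right) = -4613 + \left(-60 - 750\right) \left(-27 + 19\right) = -4613 + \left(-60 - 750\right) \left(-8\right) = -4613 - -6480 = -4613 + 6480 = 1867$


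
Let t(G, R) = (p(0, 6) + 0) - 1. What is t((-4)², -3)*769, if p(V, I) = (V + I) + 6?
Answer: 8459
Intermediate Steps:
p(V, I) = 6 + I + V (p(V, I) = (I + V) + 6 = 6 + I + V)
t(G, R) = 11 (t(G, R) = ((6 + 6 + 0) + 0) - 1 = (12 + 0) - 1 = 12 - 1 = 11)
t((-4)², -3)*769 = 11*769 = 8459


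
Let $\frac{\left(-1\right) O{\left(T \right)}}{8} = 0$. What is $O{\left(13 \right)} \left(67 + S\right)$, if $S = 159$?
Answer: $0$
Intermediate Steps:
$O{\left(T \right)} = 0$ ($O{\left(T \right)} = \left(-8\right) 0 = 0$)
$O{\left(13 \right)} \left(67 + S\right) = 0 \left(67 + 159\right) = 0 \cdot 226 = 0$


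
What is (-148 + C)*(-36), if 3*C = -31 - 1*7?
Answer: 5784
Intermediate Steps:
C = -38/3 (C = (-31 - 1*7)/3 = (-31 - 7)/3 = (⅓)*(-38) = -38/3 ≈ -12.667)
(-148 + C)*(-36) = (-148 - 38/3)*(-36) = -482/3*(-36) = 5784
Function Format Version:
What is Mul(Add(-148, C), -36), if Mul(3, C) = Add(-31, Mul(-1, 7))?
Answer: 5784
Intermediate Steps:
C = Rational(-38, 3) (C = Mul(Rational(1, 3), Add(-31, Mul(-1, 7))) = Mul(Rational(1, 3), Add(-31, -7)) = Mul(Rational(1, 3), -38) = Rational(-38, 3) ≈ -12.667)
Mul(Add(-148, C), -36) = Mul(Add(-148, Rational(-38, 3)), -36) = Mul(Rational(-482, 3), -36) = 5784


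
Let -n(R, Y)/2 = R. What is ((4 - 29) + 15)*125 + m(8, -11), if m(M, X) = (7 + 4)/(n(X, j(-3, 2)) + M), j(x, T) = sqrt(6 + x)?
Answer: -37489/30 ≈ -1249.6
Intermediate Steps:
n(R, Y) = -2*R
m(M, X) = 11/(M - 2*X) (m(M, X) = (7 + 4)/(-2*X + M) = 11/(M - 2*X))
((4 - 29) + 15)*125 + m(8, -11) = ((4 - 29) + 15)*125 + 11/(8 - 2*(-11)) = (-25 + 15)*125 + 11/(8 + 22) = -10*125 + 11/30 = -1250 + 11*(1/30) = -1250 + 11/30 = -37489/30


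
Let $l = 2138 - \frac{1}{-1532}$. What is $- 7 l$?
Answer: $- \frac{22927919}{1532} \approx -14966.0$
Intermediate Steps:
$l = \frac{3275417}{1532}$ ($l = 2138 - - \frac{1}{1532} = 2138 + \frac{1}{1532} = \frac{3275417}{1532} \approx 2138.0$)
$- 7 l = \left(-7\right) \frac{3275417}{1532} = - \frac{22927919}{1532}$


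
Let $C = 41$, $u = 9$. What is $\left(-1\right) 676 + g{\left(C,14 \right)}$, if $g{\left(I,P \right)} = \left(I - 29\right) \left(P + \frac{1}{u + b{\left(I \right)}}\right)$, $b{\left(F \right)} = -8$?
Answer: $-496$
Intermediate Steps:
$g{\left(I,P \right)} = \left(1 + P\right) \left(-29 + I\right)$ ($g{\left(I,P \right)} = \left(I - 29\right) \left(P + \frac{1}{9 - 8}\right) = \left(-29 + I\right) \left(P + 1^{-1}\right) = \left(-29 + I\right) \left(P + 1\right) = \left(-29 + I\right) \left(1 + P\right) = \left(1 + P\right) \left(-29 + I\right)$)
$\left(-1\right) 676 + g{\left(C,14 \right)} = \left(-1\right) 676 + \left(-29 + 41 - 406 + 41 \cdot 14\right) = -676 + \left(-29 + 41 - 406 + 574\right) = -676 + 180 = -496$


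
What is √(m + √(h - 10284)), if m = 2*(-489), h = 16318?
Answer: √(-978 + √6034) ≈ 30.005*I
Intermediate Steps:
m = -978
√(m + √(h - 10284)) = √(-978 + √(16318 - 10284)) = √(-978 + √6034)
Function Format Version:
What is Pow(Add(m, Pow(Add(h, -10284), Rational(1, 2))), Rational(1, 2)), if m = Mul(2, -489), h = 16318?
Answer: Pow(Add(-978, Pow(6034, Rational(1, 2))), Rational(1, 2)) ≈ Mul(30.005, I)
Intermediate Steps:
m = -978
Pow(Add(m, Pow(Add(h, -10284), Rational(1, 2))), Rational(1, 2)) = Pow(Add(-978, Pow(Add(16318, -10284), Rational(1, 2))), Rational(1, 2)) = Pow(Add(-978, Pow(6034, Rational(1, 2))), Rational(1, 2))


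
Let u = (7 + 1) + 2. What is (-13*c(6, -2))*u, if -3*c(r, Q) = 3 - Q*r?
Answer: 650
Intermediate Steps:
u = 10 (u = 8 + 2 = 10)
c(r, Q) = -1 + Q*r/3 (c(r, Q) = -(3 - Q*r)/3 = -1 + Q*r/3)
(-13*c(6, -2))*u = -13*(-1 + (1/3)*(-2)*6)*10 = -13*(-1 - 4)*10 = -13*(-5)*10 = 65*10 = 650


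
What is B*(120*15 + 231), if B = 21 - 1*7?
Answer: 28434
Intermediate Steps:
B = 14 (B = 21 - 7 = 14)
B*(120*15 + 231) = 14*(120*15 + 231) = 14*(1800 + 231) = 14*2031 = 28434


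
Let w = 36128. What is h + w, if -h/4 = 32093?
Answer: -92244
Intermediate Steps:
h = -128372 (h = -4*32093 = -128372)
h + w = -128372 + 36128 = -92244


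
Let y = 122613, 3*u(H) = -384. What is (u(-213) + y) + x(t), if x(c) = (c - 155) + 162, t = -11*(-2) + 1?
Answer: 122515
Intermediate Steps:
u(H) = -128 (u(H) = (⅓)*(-384) = -128)
t = 23 (t = 22 + 1 = 23)
x(c) = 7 + c (x(c) = (-155 + c) + 162 = 7 + c)
(u(-213) + y) + x(t) = (-128 + 122613) + (7 + 23) = 122485 + 30 = 122515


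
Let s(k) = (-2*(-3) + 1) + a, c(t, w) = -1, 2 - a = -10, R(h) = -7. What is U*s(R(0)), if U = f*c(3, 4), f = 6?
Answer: -114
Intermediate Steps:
a = 12 (a = 2 - 1*(-10) = 2 + 10 = 12)
s(k) = 19 (s(k) = (-2*(-3) + 1) + 12 = (6 + 1) + 12 = 7 + 12 = 19)
U = -6 (U = 6*(-1) = -6)
U*s(R(0)) = -6*19 = -114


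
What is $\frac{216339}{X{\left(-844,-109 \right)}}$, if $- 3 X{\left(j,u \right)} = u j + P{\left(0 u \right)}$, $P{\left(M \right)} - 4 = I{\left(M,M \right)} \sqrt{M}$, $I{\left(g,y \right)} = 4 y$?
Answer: $- \frac{649017}{92000} \approx -7.0545$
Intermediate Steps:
$P{\left(M \right)} = 4 + 4 M^{\frac{3}{2}}$ ($P{\left(M \right)} = 4 + 4 M \sqrt{M} = 4 + 4 M^{\frac{3}{2}}$)
$X{\left(j,u \right)} = - \frac{4}{3} - \frac{j u}{3}$ ($X{\left(j,u \right)} = - \frac{u j + \left(4 + 4 \left(0 u\right)^{\frac{3}{2}}\right)}{3} = - \frac{j u + \left(4 + 4 \cdot 0^{\frac{3}{2}}\right)}{3} = - \frac{j u + \left(4 + 4 \cdot 0\right)}{3} = - \frac{j u + \left(4 + 0\right)}{3} = - \frac{j u + 4}{3} = - \frac{4 + j u}{3} = - \frac{4}{3} - \frac{j u}{3}$)
$\frac{216339}{X{\left(-844,-109 \right)}} = \frac{216339}{- \frac{4}{3} - \left(- \frac{844}{3}\right) \left(-109\right)} = \frac{216339}{- \frac{4}{3} - \frac{91996}{3}} = \frac{216339}{- \frac{92000}{3}} = 216339 \left(- \frac{3}{92000}\right) = - \frac{649017}{92000}$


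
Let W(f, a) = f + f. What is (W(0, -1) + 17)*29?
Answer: 493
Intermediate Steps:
W(f, a) = 2*f
(W(0, -1) + 17)*29 = (2*0 + 17)*29 = (0 + 17)*29 = 17*29 = 493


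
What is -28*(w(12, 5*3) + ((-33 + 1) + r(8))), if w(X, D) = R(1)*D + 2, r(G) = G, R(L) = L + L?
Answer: -224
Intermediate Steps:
R(L) = 2*L
w(X, D) = 2 + 2*D (w(X, D) = (2*1)*D + 2 = 2*D + 2 = 2 + 2*D)
-28*(w(12, 5*3) + ((-33 + 1) + r(8))) = -28*((2 + 2*(5*3)) + ((-33 + 1) + 8)) = -28*((2 + 2*15) + (-32 + 8)) = -28*((2 + 30) - 24) = -28*(32 - 24) = -28*8 = -224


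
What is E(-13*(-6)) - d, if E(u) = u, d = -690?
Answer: 768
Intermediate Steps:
E(-13*(-6)) - d = -13*(-6) - 1*(-690) = 78 + 690 = 768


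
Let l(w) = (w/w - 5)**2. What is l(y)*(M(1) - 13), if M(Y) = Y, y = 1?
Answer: -192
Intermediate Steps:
l(w) = 16 (l(w) = (1 - 5)**2 = (-4)**2 = 16)
l(y)*(M(1) - 13) = 16*(1 - 13) = 16*(-12) = -192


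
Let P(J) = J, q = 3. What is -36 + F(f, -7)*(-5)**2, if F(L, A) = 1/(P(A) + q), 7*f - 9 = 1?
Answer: -169/4 ≈ -42.250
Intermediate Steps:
f = 10/7 (f = 9/7 + (1/7)*1 = 9/7 + 1/7 = 10/7 ≈ 1.4286)
F(L, A) = 1/(3 + A) (F(L, A) = 1/(A + 3) = 1/(3 + A))
-36 + F(f, -7)*(-5)**2 = -36 + (-5)**2/(3 - 7) = -36 + 25/(-4) = -36 - 1/4*25 = -36 - 25/4 = -169/4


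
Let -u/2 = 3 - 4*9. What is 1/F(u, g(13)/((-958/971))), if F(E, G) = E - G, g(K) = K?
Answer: 958/75851 ≈ 0.012630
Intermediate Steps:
u = 66 (u = -2*(3 - 4*9) = -2*(3 - 36) = -2*(-33) = 66)
1/F(u, g(13)/((-958/971))) = 1/(66 - 13/((-958/971))) = 1/(66 - 13/((-958*1/971))) = 1/(66 - 13/(-958/971)) = 1/(66 - 13*(-971)/958) = 1/(66 - 1*(-12623/958)) = 1/(66 + 12623/958) = 1/(75851/958) = 958/75851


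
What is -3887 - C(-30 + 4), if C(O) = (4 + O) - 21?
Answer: -3844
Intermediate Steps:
C(O) = -17 + O
-3887 - C(-30 + 4) = -3887 - (-17 + (-30 + 4)) = -3887 - (-17 - 26) = -3887 - 1*(-43) = -3887 + 43 = -3844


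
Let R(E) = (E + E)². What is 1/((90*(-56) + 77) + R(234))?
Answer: 1/214061 ≈ 4.6716e-6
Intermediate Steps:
R(E) = 4*E² (R(E) = (2*E)² = 4*E²)
1/((90*(-56) + 77) + R(234)) = 1/((90*(-56) + 77) + 4*234²) = 1/((-5040 + 77) + 4*54756) = 1/(-4963 + 219024) = 1/214061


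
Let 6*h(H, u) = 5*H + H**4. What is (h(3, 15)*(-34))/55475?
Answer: -544/55475 ≈ -0.0098062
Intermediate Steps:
h(H, u) = H**4/6 + 5*H/6 (h(H, u) = (5*H + H**4)/6 = (H**4 + 5*H)/6 = H**4/6 + 5*H/6)
(h(3, 15)*(-34))/55475 = (((1/6)*3*(5 + 3**3))*(-34))/55475 = (((1/6)*3*(5 + 27))*(-34))*(1/55475) = (((1/6)*3*32)*(-34))*(1/55475) = (16*(-34))*(1/55475) = -544*1/55475 = -544/55475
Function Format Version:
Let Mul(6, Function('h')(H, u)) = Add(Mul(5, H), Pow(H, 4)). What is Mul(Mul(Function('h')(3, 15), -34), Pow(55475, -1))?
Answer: Rational(-544, 55475) ≈ -0.0098062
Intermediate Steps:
Function('h')(H, u) = Add(Mul(Rational(1, 6), Pow(H, 4)), Mul(Rational(5, 6), H)) (Function('h')(H, u) = Mul(Rational(1, 6), Add(Mul(5, H), Pow(H, 4))) = Mul(Rational(1, 6), Add(Pow(H, 4), Mul(5, H))) = Add(Mul(Rational(1, 6), Pow(H, 4)), Mul(Rational(5, 6), H)))
Mul(Mul(Function('h')(3, 15), -34), Pow(55475, -1)) = Mul(Mul(Mul(Rational(1, 6), 3, Add(5, Pow(3, 3))), -34), Pow(55475, -1)) = Mul(Mul(Mul(Rational(1, 6), 3, Add(5, 27)), -34), Rational(1, 55475)) = Mul(Mul(Mul(Rational(1, 6), 3, 32), -34), Rational(1, 55475)) = Mul(Mul(16, -34), Rational(1, 55475)) = Mul(-544, Rational(1, 55475)) = Rational(-544, 55475)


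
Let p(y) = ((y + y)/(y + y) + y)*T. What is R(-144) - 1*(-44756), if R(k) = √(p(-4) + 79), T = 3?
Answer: 44756 + √70 ≈ 44764.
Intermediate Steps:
p(y) = 3 + 3*y (p(y) = ((y + y)/(y + y) + y)*3 = ((2*y)/((2*y)) + y)*3 = ((2*y)*(1/(2*y)) + y)*3 = (1 + y)*3 = 3 + 3*y)
R(k) = √70 (R(k) = √((3 + 3*(-4)) + 79) = √((3 - 12) + 79) = √(-9 + 79) = √70)
R(-144) - 1*(-44756) = √70 - 1*(-44756) = √70 + 44756 = 44756 + √70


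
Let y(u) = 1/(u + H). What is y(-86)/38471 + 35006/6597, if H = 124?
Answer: 51175207985/9644141106 ≈ 5.3064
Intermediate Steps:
y(u) = 1/(124 + u) (y(u) = 1/(u + 124) = 1/(124 + u))
y(-86)/38471 + 35006/6597 = 1/((124 - 86)*38471) + 35006/6597 = (1/38471)/38 + 35006*(1/6597) = (1/38)*(1/38471) + 35006/6597 = 1/1461898 + 35006/6597 = 51175207985/9644141106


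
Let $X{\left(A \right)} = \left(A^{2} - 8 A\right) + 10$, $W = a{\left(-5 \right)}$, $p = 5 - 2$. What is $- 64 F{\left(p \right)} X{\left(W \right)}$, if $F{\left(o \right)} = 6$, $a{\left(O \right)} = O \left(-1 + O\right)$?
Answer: $-257280$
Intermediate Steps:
$p = 3$ ($p = 5 - 2 = 3$)
$W = 30$ ($W = - 5 \left(-1 - 5\right) = \left(-5\right) \left(-6\right) = 30$)
$X{\left(A \right)} = 10 + A^{2} - 8 A$
$- 64 F{\left(p \right)} X{\left(W \right)} = \left(-64\right) 6 \left(10 + 30^{2} - 240\right) = - 384 \left(10 + 900 - 240\right) = \left(-384\right) 670 = -257280$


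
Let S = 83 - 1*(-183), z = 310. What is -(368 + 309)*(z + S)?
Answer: -389952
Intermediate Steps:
S = 266 (S = 83 + 183 = 266)
-(368 + 309)*(z + S) = -(368 + 309)*(310 + 266) = -677*576 = -1*389952 = -389952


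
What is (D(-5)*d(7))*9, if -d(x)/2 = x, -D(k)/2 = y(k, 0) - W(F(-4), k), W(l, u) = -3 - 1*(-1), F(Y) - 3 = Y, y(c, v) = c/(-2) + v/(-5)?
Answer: 1134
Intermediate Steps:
y(c, v) = -c/2 - v/5 (y(c, v) = c*(-½) + v*(-⅕) = -c/2 - v/5)
F(Y) = 3 + Y
W(l, u) = -2 (W(l, u) = -3 + 1 = -2)
D(k) = -4 + k (D(k) = -2*((-k/2 - ⅕*0) - 1*(-2)) = -2*((-k/2 + 0) + 2) = -2*(-k/2 + 2) = -2*(2 - k/2) = -4 + k)
d(x) = -2*x
(D(-5)*d(7))*9 = ((-4 - 5)*(-2*7))*9 = -9*(-14)*9 = 126*9 = 1134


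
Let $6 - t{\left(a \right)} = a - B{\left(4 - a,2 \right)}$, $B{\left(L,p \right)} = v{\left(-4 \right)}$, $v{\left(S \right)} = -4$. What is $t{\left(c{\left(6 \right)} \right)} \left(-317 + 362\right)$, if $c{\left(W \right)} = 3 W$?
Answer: $-720$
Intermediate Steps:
$B{\left(L,p \right)} = -4$
$t{\left(a \right)} = 2 - a$ ($t{\left(a \right)} = 6 - \left(a - -4\right) = 6 - \left(a + 4\right) = 6 - \left(4 + a\right) = 2 - a$)
$t{\left(c{\left(6 \right)} \right)} \left(-317 + 362\right) = \left(2 - 3 \cdot 6\right) \left(-317 + 362\right) = \left(2 - 18\right) 45 = \left(-16\right) 45 = -720$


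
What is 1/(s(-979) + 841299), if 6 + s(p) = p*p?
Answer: 1/1799734 ≈ 5.5564e-7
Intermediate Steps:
s(p) = -6 + p² (s(p) = -6 + p*p = -6 + p²)
1/(s(-979) + 841299) = 1/((-6 + (-979)²) + 841299) = 1/((-6 + 958441) + 841299) = 1/(958435 + 841299) = 1/1799734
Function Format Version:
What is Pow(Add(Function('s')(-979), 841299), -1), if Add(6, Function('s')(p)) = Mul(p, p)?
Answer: Rational(1, 1799734) ≈ 5.5564e-7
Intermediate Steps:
Function('s')(p) = Add(-6, Pow(p, 2)) (Function('s')(p) = Add(-6, Mul(p, p)) = Add(-6, Pow(p, 2)))
Pow(Add(Function('s')(-979), 841299), -1) = Pow(Add(Add(-6, Pow(-979, 2)), 841299), -1) = Pow(Add(Add(-6, 958441), 841299), -1) = Pow(Add(958435, 841299), -1) = Pow(1799734, -1) = Rational(1, 1799734)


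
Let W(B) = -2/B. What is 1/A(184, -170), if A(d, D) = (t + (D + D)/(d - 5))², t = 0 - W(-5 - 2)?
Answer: 1570009/7496644 ≈ 0.20943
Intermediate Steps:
t = -2/7 (t = 0 - (-2)/(-5 - 2) = 0 - (-2)/(-7) = 0 - (-2)*(-1)/7 = 0 - 1*2/7 = 0 - 2/7 = -2/7 ≈ -0.28571)
A(d, D) = (-2/7 + 2*D/(-5 + d))² (A(d, D) = (-2/7 + (D + D)/(d - 5))² = (-2/7 + (2*D)/(-5 + d))² = (-2/7 + 2*D/(-5 + d))²)
1/A(184, -170) = 1/(4*(5 - 1*184 + 7*(-170))²/(49*(-5 + 184)²)) = 1/((4/49)*(5 - 184 - 1190)²/179²) = 1/((4/49)*(1/32041)*(-1369)²) = 1/((4/49)*(1/32041)*1874161) = 1/(7496644/1570009) = 1570009/7496644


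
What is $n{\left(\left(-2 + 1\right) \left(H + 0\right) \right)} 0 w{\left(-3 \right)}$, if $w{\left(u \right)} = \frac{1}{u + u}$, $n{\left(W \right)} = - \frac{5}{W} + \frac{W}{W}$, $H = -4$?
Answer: $0$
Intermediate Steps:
$n{\left(W \right)} = 1 - \frac{5}{W}$ ($n{\left(W \right)} = - \frac{5}{W} + 1 = 1 - \frac{5}{W}$)
$w{\left(u \right)} = \frac{1}{2 u}$
$n{\left(\left(-2 + 1\right) \left(H + 0\right) \right)} 0 w{\left(-3 \right)} = \frac{-5 + \left(-2 + 1\right) \left(-4 + 0\right)}{\left(-2 + 1\right) \left(-4 + 0\right)} 0 \frac{1}{2 \left(-3\right)} = \frac{-5 - -4}{\left(-1\right) \left(-4\right)} 0 \cdot \frac{1}{2} \left(- \frac{1}{3}\right) = \frac{-5 + 4}{4} \cdot 0 \left(- \frac{1}{6}\right) = \frac{1}{4} \left(-1\right) 0 \left(- \frac{1}{6}\right) = \left(- \frac{1}{4}\right) 0 \left(- \frac{1}{6}\right) = 0 \left(- \frac{1}{6}\right) = 0$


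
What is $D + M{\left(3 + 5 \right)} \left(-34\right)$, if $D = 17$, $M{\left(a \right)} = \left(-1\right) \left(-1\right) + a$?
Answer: $-289$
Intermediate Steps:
$M{\left(a \right)} = 1 + a$
$D + M{\left(3 + 5 \right)} \left(-34\right) = 17 + \left(1 + \left(3 + 5\right)\right) \left(-34\right) = 17 + \left(1 + 8\right) \left(-34\right) = 17 + 9 \left(-34\right) = 17 - 306 = -289$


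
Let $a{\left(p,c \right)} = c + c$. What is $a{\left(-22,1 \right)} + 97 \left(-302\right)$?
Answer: $-29292$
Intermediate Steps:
$a{\left(p,c \right)} = 2 c$
$a{\left(-22,1 \right)} + 97 \left(-302\right) = 2 \cdot 1 + 97 \left(-302\right) = 2 - 29294 = -29292$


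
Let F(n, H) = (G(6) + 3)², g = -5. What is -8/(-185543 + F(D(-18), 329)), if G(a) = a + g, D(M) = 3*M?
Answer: 8/185527 ≈ 4.3120e-5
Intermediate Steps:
G(a) = -5 + a (G(a) = a - 5 = -5 + a)
F(n, H) = 16 (F(n, H) = ((-5 + 6) + 3)² = (1 + 3)² = 4² = 16)
-8/(-185543 + F(D(-18), 329)) = -8/(-185543 + 16) = -8/(-185527) = -1/185527*(-8) = 8/185527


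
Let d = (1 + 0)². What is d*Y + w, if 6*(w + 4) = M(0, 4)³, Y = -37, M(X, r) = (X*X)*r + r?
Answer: -91/3 ≈ -30.333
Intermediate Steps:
M(X, r) = r + r*X² (M(X, r) = X²*r + r = r*X² + r = r + r*X²)
d = 1 (d = 1² = 1)
w = 20/3 (w = -4 + (4*(1 + 0²))³/6 = -4 + (4*(1 + 0))³/6 = -4 + (4*1)³/6 = -4 + (⅙)*4³ = -4 + (⅙)*64 = -4 + 32/3 = 20/3 ≈ 6.6667)
d*Y + w = 1*(-37) + 20/3 = -37 + 20/3 = -91/3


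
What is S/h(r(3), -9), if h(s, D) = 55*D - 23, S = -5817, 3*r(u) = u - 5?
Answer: 831/74 ≈ 11.230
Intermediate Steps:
r(u) = -5/3 + u/3 (r(u) = (u - 5)/3 = (-5 + u)/3 = -5/3 + u/3)
h(s, D) = -23 + 55*D
S/h(r(3), -9) = -5817/(-23 + 55*(-9)) = -5817/(-23 - 495) = -5817/(-518) = -5817*(-1/518) = 831/74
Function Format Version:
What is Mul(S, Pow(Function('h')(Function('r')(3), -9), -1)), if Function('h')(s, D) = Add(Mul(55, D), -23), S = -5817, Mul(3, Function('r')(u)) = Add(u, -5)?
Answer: Rational(831, 74) ≈ 11.230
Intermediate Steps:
Function('r')(u) = Add(Rational(-5, 3), Mul(Rational(1, 3), u)) (Function('r')(u) = Mul(Rational(1, 3), Add(u, -5)) = Mul(Rational(1, 3), Add(-5, u)) = Add(Rational(-5, 3), Mul(Rational(1, 3), u)))
Function('h')(s, D) = Add(-23, Mul(55, D))
Mul(S, Pow(Function('h')(Function('r')(3), -9), -1)) = Mul(-5817, Pow(Add(-23, Mul(55, -9)), -1)) = Mul(-5817, Pow(Add(-23, -495), -1)) = Mul(-5817, Pow(-518, -1)) = Mul(-5817, Rational(-1, 518)) = Rational(831, 74)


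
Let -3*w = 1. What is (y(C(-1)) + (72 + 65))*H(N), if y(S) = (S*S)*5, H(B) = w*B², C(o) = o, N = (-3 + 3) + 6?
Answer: -1704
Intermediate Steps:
N = 6 (N = 0 + 6 = 6)
w = -⅓ (w = -⅓*1 = -⅓ ≈ -0.33333)
H(B) = -B²/3
y(S) = 5*S² (y(S) = S²*5 = 5*S²)
(y(C(-1)) + (72 + 65))*H(N) = (5*(-1)² + (72 + 65))*(-⅓*6²) = (5*1 + 137)*(-⅓*36) = (5 + 137)*(-12) = 142*(-12) = -1704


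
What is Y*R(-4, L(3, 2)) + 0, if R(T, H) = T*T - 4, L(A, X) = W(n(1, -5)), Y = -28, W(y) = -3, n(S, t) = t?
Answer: -336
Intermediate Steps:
L(A, X) = -3
R(T, H) = -4 + T² (R(T, H) = T² - 4 = -4 + T²)
Y*R(-4, L(3, 2)) + 0 = -28*(-4 + (-4)²) + 0 = -28*(-4 + 16) + 0 = -28*12 + 0 = -336 + 0 = -336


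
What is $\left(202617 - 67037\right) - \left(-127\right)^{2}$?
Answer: $119451$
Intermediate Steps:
$\left(202617 - 67037\right) - \left(-127\right)^{2} = 135580 - 16129 = 119451$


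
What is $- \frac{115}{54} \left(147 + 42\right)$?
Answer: $- \frac{805}{2} \approx -402.5$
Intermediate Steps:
$- \frac{115}{54} \left(147 + 42\right) = \left(-115\right) \frac{1}{54} \cdot 189 = \left(- \frac{115}{54}\right) 189 = - \frac{805}{2}$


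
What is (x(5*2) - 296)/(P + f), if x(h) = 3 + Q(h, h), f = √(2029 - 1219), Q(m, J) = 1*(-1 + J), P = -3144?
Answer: 148816/1647321 + 142*√10/549107 ≈ 0.091156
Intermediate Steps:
Q(m, J) = -1 + J
f = 9*√10 (f = √810 = 9*√10 ≈ 28.461)
x(h) = 2 + h (x(h) = 3 + (-1 + h) = 2 + h)
(x(5*2) - 296)/(P + f) = ((2 + 5*2) - 296)/(-3144 + 9*√10) = ((2 + 10) - 296)/(-3144 + 9*√10) = (12 - 296)/(-3144 + 9*√10) = -284/(-3144 + 9*√10)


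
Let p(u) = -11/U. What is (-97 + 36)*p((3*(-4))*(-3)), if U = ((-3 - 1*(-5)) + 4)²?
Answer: 671/36 ≈ 18.639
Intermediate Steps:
U = 36 (U = ((-3 + 5) + 4)² = (2 + 4)² = 6² = 36)
p(u) = -11/36
(-97 + 36)*p((3*(-4))*(-3)) = (-97 + 36)*(-11/36) = -61*(-11/36) = 671/36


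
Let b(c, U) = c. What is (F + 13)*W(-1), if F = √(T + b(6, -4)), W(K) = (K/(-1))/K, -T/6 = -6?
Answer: -13 - √42 ≈ -19.481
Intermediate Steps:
T = 36 (T = -6*(-6) = 36)
W(K) = -1 (W(K) = (K*(-1))/K = (-K)/K = -1)
F = √42 (F = √(36 + 6) = √42 ≈ 6.4807)
(F + 13)*W(-1) = (√42 + 13)*(-1) = (13 + √42)*(-1) = -13 - √42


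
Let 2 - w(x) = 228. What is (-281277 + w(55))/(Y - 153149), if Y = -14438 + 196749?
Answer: -281503/29162 ≈ -9.6531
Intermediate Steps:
w(x) = -226 (w(x) = 2 - 1*228 = 2 - 228 = -226)
Y = 182311
(-281277 + w(55))/(Y - 153149) = (-281277 - 226)/(182311 - 153149) = -281503/29162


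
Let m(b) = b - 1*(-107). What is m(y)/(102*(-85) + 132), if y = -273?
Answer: 83/4269 ≈ 0.019442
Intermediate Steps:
m(b) = 107 + b (m(b) = b + 107 = 107 + b)
m(y)/(102*(-85) + 132) = (107 - 273)/(102*(-85) + 132) = -166/(-8670 + 132) = -166/(-8538) = -166*(-1/8538) = 83/4269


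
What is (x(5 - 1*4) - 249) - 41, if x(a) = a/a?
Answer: -289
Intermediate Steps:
x(a) = 1
(x(5 - 1*4) - 249) - 41 = (1 - 249) - 41 = -248 - 41 = -289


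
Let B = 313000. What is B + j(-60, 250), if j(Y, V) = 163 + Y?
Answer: 313103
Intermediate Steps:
B + j(-60, 250) = 313000 + (163 - 60) = 313000 + 103 = 313103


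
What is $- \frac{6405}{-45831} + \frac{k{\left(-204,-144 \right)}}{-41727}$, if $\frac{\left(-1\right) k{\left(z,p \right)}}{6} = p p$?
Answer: $\frac{663263459}{212487793} \approx 3.1214$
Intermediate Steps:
$k{\left(z,p \right)} = - 6 p^{2}$ ($k{\left(z,p \right)} = - 6 p p = - 6 p^{2}$)
$- \frac{6405}{-45831} + \frac{k{\left(-204,-144 \right)}}{-41727} = - \frac{6405}{-45831} + \frac{\left(-6\right) \left(-144\right)^{2}}{-41727} = \left(-6405\right) \left(- \frac{1}{45831}\right) + \left(-6\right) 20736 \left(- \frac{1}{41727}\right) = \frac{2135}{15277} - - \frac{41472}{13909} = \frac{2135}{15277} + \frac{41472}{13909} = \frac{663263459}{212487793}$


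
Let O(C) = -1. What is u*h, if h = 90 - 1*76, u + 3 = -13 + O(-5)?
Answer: -238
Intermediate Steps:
u = -17 (u = -3 + (-13 - 1) = -3 - 14 = -17)
h = 14 (h = 90 - 76 = 14)
u*h = -17*14 = -238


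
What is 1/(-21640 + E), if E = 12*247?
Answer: -1/18676 ≈ -5.3545e-5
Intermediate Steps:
E = 2964
1/(-21640 + E) = 1/(-21640 + 2964) = 1/(-18676) = -1/18676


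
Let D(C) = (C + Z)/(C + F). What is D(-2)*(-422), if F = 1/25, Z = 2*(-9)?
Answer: -211000/49 ≈ -4306.1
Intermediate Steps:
Z = -18
F = 1/25 ≈ 0.040000
D(C) = (-18 + C)/(1/25 + C) (D(C) = (C - 18)/(C + 1/25) = (-18 + C)/(1/25 + C))
D(-2)*(-422) = (25*(-18 - 2)/(1 + 25*(-2)))*(-422) = (25*(-20)/(1 - 50))*(-422) = (25*(-20)/(-49))*(-422) = (25*(-1/49)*(-20))*(-422) = (500/49)*(-422) = -211000/49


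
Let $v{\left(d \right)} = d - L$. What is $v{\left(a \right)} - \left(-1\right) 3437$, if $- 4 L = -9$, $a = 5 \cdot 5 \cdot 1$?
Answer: $\frac{13839}{4} \approx 3459.8$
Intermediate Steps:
$a = 25$ ($a = 25 \cdot 1 = 25$)
$L = \frac{9}{4}$ ($L = \left(- \frac{1}{4}\right) \left(-9\right) = \frac{9}{4} \approx 2.25$)
$v{\left(d \right)} = - \frac{9}{4} + d$ ($v{\left(d \right)} = d - \frac{9}{4} = - \frac{9}{4} + d$)
$v{\left(a \right)} - \left(-1\right) 3437 = \left(- \frac{9}{4} + 25\right) - \left(-1\right) 3437 = \frac{91}{4} - -3437 = \frac{91}{4} + 3437 = \frac{13839}{4}$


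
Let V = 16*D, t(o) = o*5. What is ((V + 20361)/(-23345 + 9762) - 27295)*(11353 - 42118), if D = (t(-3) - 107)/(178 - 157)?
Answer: 670981488530/799 ≈ 8.3978e+8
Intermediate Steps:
t(o) = 5*o
D = -122/21 (D = (5*(-3) - 107)/(178 - 157) = (-15 - 107)/21 = -122*1/21 = -122/21 ≈ -5.8095)
V = -1952/21 (V = 16*(-122/21) = -1952/21 ≈ -92.952)
((V + 20361)/(-23345 + 9762) - 27295)*(11353 - 42118) = ((-1952/21 + 20361)/(-23345 + 9762) - 27295)*(11353 - 42118) = ((425629/21)/(-13583) - 27295)*(-30765) = ((425629/21)*(-1/13583) - 27295)*(-30765) = (-25037/16779 - 27295)*(-30765) = -458007842/16779*(-30765) = 670981488530/799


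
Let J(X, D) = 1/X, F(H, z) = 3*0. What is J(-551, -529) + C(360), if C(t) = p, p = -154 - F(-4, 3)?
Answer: -84855/551 ≈ -154.00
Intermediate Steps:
F(H, z) = 0
p = -154 (p = -154 - 1*0 = -154 + 0 = -154)
C(t) = -154
J(-551, -529) + C(360) = 1/(-551) - 154 = -1/551 - 154 = -84855/551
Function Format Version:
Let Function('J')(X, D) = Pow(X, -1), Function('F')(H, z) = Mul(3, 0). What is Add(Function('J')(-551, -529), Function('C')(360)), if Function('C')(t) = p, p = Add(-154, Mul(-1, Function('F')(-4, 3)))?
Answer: Rational(-84855, 551) ≈ -154.00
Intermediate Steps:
Function('F')(H, z) = 0
p = -154 (p = Add(-154, Mul(-1, 0)) = Add(-154, 0) = -154)
Function('C')(t) = -154
Add(Function('J')(-551, -529), Function('C')(360)) = Add(Pow(-551, -1), -154) = Add(Rational(-1, 551), -154) = Rational(-84855, 551)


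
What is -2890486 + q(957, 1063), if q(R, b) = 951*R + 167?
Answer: -1980212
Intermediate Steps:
q(R, b) = 167 + 951*R
-2890486 + q(957, 1063) = -2890486 + (167 + 951*957) = -2890486 + (167 + 910107) = -2890486 + 910274 = -1980212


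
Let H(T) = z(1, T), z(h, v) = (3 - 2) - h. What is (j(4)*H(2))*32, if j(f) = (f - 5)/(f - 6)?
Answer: 0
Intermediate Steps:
z(h, v) = 1 - h
H(T) = 0 (H(T) = 1 - 1*1 = 1 - 1 = 0)
j(f) = (-5 + f)/(-6 + f)
(j(4)*H(2))*32 = (((-5 + 4)/(-6 + 4))*0)*32 = ((-1/(-2))*0)*32 = (-½*(-1)*0)*32 = ((½)*0)*32 = 0*32 = 0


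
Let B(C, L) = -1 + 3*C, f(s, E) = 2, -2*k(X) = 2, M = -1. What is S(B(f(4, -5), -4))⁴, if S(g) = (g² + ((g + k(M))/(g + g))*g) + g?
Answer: 1048576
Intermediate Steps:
k(X) = -1 (k(X) = -½*2 = -1)
S(g) = -½ + g² + 3*g/2 (S(g) = (g² + ((g - 1)/(g + g))*g) + g = (g² + ((-1 + g)/((2*g)))*g) + g = (g² + ((-1 + g)*(1/(2*g)))*g) + g = (g² + ((-1 + g)/(2*g))*g) + g = (g² + (-½ + g/2)) + g = (-½ + g² + g/2) + g = -½ + g² + 3*g/2)
S(B(f(4, -5), -4))⁴ = (-½ + (-1 + 3*2)² + 3*(-1 + 3*2)/2)⁴ = (-½ + (-1 + 6)² + 3*(-1 + 6)/2)⁴ = (-½ + 5² + (3/2)*5)⁴ = (-½ + 25 + 15/2)⁴ = 32⁴ = 1048576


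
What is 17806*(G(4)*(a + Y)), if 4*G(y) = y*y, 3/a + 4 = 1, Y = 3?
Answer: 142448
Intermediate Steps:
a = -1 (a = 3/(-4 + 1) = 3/(-3) = 3*(-⅓) = -1)
G(y) = y²/4 (G(y) = (y*y)/4 = y²/4)
17806*(G(4)*(a + Y)) = 17806*(((¼)*4²)*(-1 + 3)) = 17806*(((¼)*16)*2) = 17806*(4*2) = 17806*8 = 142448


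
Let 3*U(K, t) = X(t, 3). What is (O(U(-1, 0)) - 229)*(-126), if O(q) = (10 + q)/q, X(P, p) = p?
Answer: 27468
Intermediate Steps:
U(K, t) = 1 (U(K, t) = (1/3)*3 = 1)
O(q) = (10 + q)/q
(O(U(-1, 0)) - 229)*(-126) = ((10 + 1)/1 - 229)*(-126) = (1*11 - 229)*(-126) = (11 - 229)*(-126) = -218*(-126) = 27468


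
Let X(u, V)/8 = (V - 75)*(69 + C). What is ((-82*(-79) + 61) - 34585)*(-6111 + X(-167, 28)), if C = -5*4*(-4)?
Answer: 1742638210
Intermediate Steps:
C = 80 (C = -20*(-4) = 80)
X(u, V) = -89400 + 1192*V (X(u, V) = 8*((V - 75)*(69 + 80)) = 8*((-75 + V)*149) = 8*(-11175 + 149*V) = -89400 + 1192*V)
((-82*(-79) + 61) - 34585)*(-6111 + X(-167, 28)) = ((-82*(-79) + 61) - 34585)*(-6111 + (-89400 + 1192*28)) = ((6478 + 61) - 34585)*(-6111 + (-89400 + 33376)) = (6539 - 34585)*(-6111 - 56024) = -28046*(-62135) = 1742638210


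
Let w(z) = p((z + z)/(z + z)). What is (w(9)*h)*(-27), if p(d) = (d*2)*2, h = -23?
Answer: 2484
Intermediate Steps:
p(d) = 4*d (p(d) = (2*d)*2 = 4*d)
w(z) = 4 (w(z) = 4*((z + z)/(z + z)) = 4*((2*z)/((2*z))) = 4*((2*z)*(1/(2*z))) = 4*1 = 4)
(w(9)*h)*(-27) = (4*(-23))*(-27) = -92*(-27) = 2484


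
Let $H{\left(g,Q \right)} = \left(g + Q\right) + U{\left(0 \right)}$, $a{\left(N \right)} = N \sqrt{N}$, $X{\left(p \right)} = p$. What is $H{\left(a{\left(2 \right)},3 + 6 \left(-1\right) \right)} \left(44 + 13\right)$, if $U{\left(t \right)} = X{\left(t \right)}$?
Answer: $-171 + 114 \sqrt{2} \approx -9.7796$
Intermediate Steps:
$a{\left(N \right)} = N^{\frac{3}{2}}$
$U{\left(t \right)} = t$
$H{\left(g,Q \right)} = Q + g$ ($H{\left(g,Q \right)} = \left(g + Q\right) + 0 = \left(Q + g\right) + 0 = Q + g$)
$H{\left(a{\left(2 \right)},3 + 6 \left(-1\right) \right)} \left(44 + 13\right) = \left(\left(3 + 6 \left(-1\right)\right) + 2^{\frac{3}{2}}\right) \left(44 + 13\right) = \left(\left(3 - 6\right) + 2 \sqrt{2}\right) 57 = \left(-3 + 2 \sqrt{2}\right) 57 = -171 + 114 \sqrt{2}$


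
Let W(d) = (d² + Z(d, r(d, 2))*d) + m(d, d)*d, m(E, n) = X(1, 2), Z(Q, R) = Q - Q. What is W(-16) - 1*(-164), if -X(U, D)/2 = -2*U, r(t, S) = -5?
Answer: 356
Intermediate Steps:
Z(Q, R) = 0
X(U, D) = 4*U (X(U, D) = -(-4)*U = 4*U)
m(E, n) = 4 (m(E, n) = 4*1 = 4)
W(d) = d² + 4*d (W(d) = (d² + 0*d) + 4*d = (d² + 0) + 4*d = d² + 4*d)
W(-16) - 1*(-164) = -16*(4 - 16) - 1*(-164) = -16*(-12) + 164 = 192 + 164 = 356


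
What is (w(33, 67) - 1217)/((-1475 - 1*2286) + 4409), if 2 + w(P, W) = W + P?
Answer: -373/216 ≈ -1.7269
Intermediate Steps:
w(P, W) = -2 + P + W (w(P, W) = -2 + (W + P) = -2 + (P + W) = -2 + P + W)
(w(33, 67) - 1217)/((-1475 - 1*2286) + 4409) = ((-2 + 33 + 67) - 1217)/((-1475 - 1*2286) + 4409) = (98 - 1217)/((-1475 - 2286) + 4409) = -1119/(-3761 + 4409) = -1119/648 = -1119*1/648 = -373/216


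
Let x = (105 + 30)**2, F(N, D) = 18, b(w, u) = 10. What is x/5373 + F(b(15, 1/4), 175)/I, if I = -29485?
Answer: 19898793/5867515 ≈ 3.3913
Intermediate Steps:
x = 18225 (x = 135**2 = 18225)
x/5373 + F(b(15, 1/4), 175)/I = 18225/5373 + 18/(-29485) = 18225*(1/5373) + 18*(-1/29485) = 675/199 - 18/29485 = 19898793/5867515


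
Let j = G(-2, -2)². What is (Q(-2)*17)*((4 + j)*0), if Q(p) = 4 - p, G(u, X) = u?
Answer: 0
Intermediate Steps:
j = 4 (j = (-2)² = 4)
(Q(-2)*17)*((4 + j)*0) = ((4 - 1*(-2))*17)*((4 + 4)*0) = ((4 + 2)*17)*(8*0) = (6*17)*0 = 102*0 = 0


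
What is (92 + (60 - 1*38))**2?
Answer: 12996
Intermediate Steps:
(92 + (60 - 1*38))**2 = (92 + (60 - 38))**2 = (92 + 22)**2 = 114**2 = 12996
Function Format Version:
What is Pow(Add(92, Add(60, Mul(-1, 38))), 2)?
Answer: 12996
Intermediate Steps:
Pow(Add(92, Add(60, Mul(-1, 38))), 2) = Pow(Add(92, Add(60, -38)), 2) = Pow(Add(92, 22), 2) = Pow(114, 2) = 12996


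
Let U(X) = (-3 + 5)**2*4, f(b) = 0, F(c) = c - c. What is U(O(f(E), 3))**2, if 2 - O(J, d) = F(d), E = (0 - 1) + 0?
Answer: 256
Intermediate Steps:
F(c) = 0
E = -1 (E = -1 + 0 = -1)
O(J, d) = 2 (O(J, d) = 2 - 1*0 = 2 + 0 = 2)
U(X) = 16 (U(X) = 2**2*4 = 4*4 = 16)
U(O(f(E), 3))**2 = 16**2 = 256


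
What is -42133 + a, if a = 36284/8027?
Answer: -338165307/8027 ≈ -42129.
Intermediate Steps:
a = 36284/8027 (a = 36284*(1/8027) = 36284/8027 ≈ 4.5202)
-42133 + a = -42133 + 36284/8027 = -338165307/8027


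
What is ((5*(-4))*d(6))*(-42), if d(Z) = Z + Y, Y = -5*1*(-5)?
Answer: 26040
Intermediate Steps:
Y = 25 (Y = -5*(-5) = 25)
d(Z) = 25 + Z (d(Z) = Z + 25 = 25 + Z)
((5*(-4))*d(6))*(-42) = ((5*(-4))*(25 + 6))*(-42) = -20*31*(-42) = -620*(-42) = 26040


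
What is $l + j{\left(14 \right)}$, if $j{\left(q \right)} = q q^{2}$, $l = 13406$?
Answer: $16150$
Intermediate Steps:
$j{\left(q \right)} = q^{3}$
$l + j{\left(14 \right)} = 13406 + 14^{3} = 13406 + 2744 = 16150$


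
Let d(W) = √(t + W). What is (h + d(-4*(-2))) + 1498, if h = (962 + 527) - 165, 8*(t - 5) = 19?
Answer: 2822 + √246/4 ≈ 2825.9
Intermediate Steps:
t = 59/8 (t = 5 + (⅛)*19 = 5 + 19/8 = 59/8 ≈ 7.3750)
d(W) = √(59/8 + W)
h = 1324 (h = 1489 - 165 = 1324)
(h + d(-4*(-2))) + 1498 = (1324 + √(118 + 16*(-4*(-2)))/4) + 1498 = (1324 + √(118 + 16*8)/4) + 1498 = (1324 + √(118 + 128)/4) + 1498 = (1324 + √246/4) + 1498 = 2822 + √246/4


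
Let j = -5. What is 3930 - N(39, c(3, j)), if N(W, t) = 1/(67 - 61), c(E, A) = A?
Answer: 23579/6 ≈ 3929.8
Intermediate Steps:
N(W, t) = ⅙ (N(W, t) = 1/6 = ⅙)
3930 - N(39, c(3, j)) = 3930 - 1*⅙ = 3930 - ⅙ = 23579/6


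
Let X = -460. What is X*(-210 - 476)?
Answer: 315560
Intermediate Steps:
X*(-210 - 476) = -460*(-210 - 476) = -460*(-686) = 315560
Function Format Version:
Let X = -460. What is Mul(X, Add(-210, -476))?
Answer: 315560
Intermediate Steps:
Mul(X, Add(-210, -476)) = Mul(-460, Add(-210, -476)) = Mul(-460, -686) = 315560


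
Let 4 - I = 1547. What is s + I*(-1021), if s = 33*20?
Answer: 1576063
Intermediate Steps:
I = -1543 (I = 4 - 1*1547 = 4 - 1547 = -1543)
s = 660
s + I*(-1021) = 660 - 1543*(-1021) = 660 + 1575403 = 1576063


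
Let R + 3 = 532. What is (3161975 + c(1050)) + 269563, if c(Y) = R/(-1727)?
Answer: 5926265597/1727 ≈ 3.4315e+6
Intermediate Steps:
R = 529 (R = -3 + 532 = 529)
c(Y) = -529/1727 (c(Y) = 529/(-1727) = 529*(-1/1727) = -529/1727)
(3161975 + c(1050)) + 269563 = (3161975 - 529/1727) + 269563 = 5460730296/1727 + 269563 = 5926265597/1727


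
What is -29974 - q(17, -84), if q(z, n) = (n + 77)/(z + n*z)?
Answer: -42293321/1411 ≈ -29974.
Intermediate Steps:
q(z, n) = (77 + n)/(z + n*z)
-29974 - q(17, -84) = -29974 - (77 - 84)/(17*(1 - 84)) = -29974 - (-7)/(17*(-83)) = -29974 - (-1)*(-7)/(17*83) = -29974 - 1*7/1411 = -29974 - 7/1411 = -42293321/1411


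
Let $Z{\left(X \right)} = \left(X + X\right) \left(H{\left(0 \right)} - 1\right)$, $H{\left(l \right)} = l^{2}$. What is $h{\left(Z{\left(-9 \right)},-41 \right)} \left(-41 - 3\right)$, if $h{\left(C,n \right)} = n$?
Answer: $1804$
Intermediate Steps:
$Z{\left(X \right)} = - 2 X$ ($Z{\left(X \right)} = \left(X + X\right) \left(0^{2} - 1\right) = 2 X \left(0 - 1\right) = 2 X \left(-1\right) = - 2 X$)
$h{\left(Z{\left(-9 \right)},-41 \right)} \left(-41 - 3\right) = - 41 \left(-41 - 3\right) = \left(-41\right) \left(-44\right) = 1804$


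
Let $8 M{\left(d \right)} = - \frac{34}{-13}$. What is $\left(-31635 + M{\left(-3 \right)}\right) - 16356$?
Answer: $- \frac{2495515}{52} \approx -47991.0$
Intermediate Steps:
$M{\left(d \right)} = \frac{17}{52}$ ($M{\left(d \right)} = \frac{\left(-34\right) \frac{1}{-13}}{8} = \frac{\left(-34\right) \left(- \frac{1}{13}\right)}{8} = \frac{1}{8} \cdot \frac{34}{13} = \frac{17}{52}$)
$\left(-31635 + M{\left(-3 \right)}\right) - 16356 = \left(-31635 + \frac{17}{52}\right) - 16356 = - \frac{1645003}{52} - 16356 = - \frac{2495515}{52}$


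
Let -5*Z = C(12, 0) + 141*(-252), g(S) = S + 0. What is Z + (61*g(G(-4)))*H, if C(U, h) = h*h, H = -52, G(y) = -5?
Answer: 114832/5 ≈ 22966.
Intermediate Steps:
C(U, h) = h²
g(S) = S
Z = 35532/5 (Z = -(0² + 141*(-252))/5 = -(0 - 35532)/5 = -⅕*(-35532) = 35532/5 ≈ 7106.4)
Z + (61*g(G(-4)))*H = 35532/5 + (61*(-5))*(-52) = 35532/5 - 305*(-52) = 35532/5 + 15860 = 114832/5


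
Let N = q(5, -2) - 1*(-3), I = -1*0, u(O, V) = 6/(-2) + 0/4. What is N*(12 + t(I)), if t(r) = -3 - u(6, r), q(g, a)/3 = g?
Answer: 216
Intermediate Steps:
q(g, a) = 3*g
u(O, V) = -3 (u(O, V) = 6*(-½) + 0*(¼) = -3 + 0 = -3)
I = 0
N = 18 (N = 3*5 - 1*(-3) = 15 + 3 = 18)
t(r) = 0 (t(r) = -3 - 1*(-3) = -3 + 3 = 0)
N*(12 + t(I)) = 18*(12 + 0) = 18*12 = 216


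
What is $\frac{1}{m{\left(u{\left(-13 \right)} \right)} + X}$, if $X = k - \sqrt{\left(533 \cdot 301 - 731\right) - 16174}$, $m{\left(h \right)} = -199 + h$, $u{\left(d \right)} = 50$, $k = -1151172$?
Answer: $- \frac{1151321}{1325539901513} + \frac{2 \sqrt{35882}}{1325539901513} \approx -8.6828 \cdot 10^{-7}$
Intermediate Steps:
$X = -1151172 - 2 \sqrt{35882}$ ($X = -1151172 - \sqrt{\left(533 \cdot 301 - 731\right) - 16174} = -1151172 - \sqrt{\left(160433 - 731\right) - 16174} = -1151172 - \sqrt{159702 - 16174} = -1151172 - \sqrt{143528} = -1151172 - 2 \sqrt{35882} \approx -1.1516 \cdot 10^{6}$)
$\frac{1}{m{\left(u{\left(-13 \right)} \right)} + X} = \frac{1}{\left(-199 + 50\right) - \left(1151172 + 2 \sqrt{35882}\right)} = \frac{1}{-149 - \left(1151172 + 2 \sqrt{35882}\right)} = \frac{1}{-1151321 - 2 \sqrt{35882}}$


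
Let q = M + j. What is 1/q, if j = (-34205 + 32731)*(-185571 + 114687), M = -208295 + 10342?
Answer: 1/104285063 ≈ 9.5891e-9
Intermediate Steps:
M = -197953
j = 104483016 (j = -1474*(-70884) = 104483016)
q = 104285063 (q = -197953 + 104483016 = 104285063)
1/q = 1/104285063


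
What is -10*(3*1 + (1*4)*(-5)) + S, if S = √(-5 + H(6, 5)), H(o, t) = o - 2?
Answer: 170 + I ≈ 170.0 + 1.0*I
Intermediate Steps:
H(o, t) = -2 + o
S = I (S = √(-5 + (-2 + 6)) = √(-5 + 4) = √(-1) = I ≈ 1.0*I)
-10*(3*1 + (1*4)*(-5)) + S = -10*(3*1 + (1*4)*(-5)) + I = -10*(3 + 4*(-5)) + I = -10*(3 - 20) + I = -10*(-17) + I = 170 + I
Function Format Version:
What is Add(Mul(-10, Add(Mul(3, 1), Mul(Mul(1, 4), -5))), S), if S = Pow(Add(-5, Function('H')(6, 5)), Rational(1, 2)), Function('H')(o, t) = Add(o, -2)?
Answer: Add(170, I) ≈ Add(170.00, Mul(1.0000, I))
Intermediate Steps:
Function('H')(o, t) = Add(-2, o)
S = I (S = Pow(Add(-5, Add(-2, 6)), Rational(1, 2)) = Pow(Add(-5, 4), Rational(1, 2)) = Pow(-1, Rational(1, 2)) = I ≈ Mul(1.0000, I))
Add(Mul(-10, Add(Mul(3, 1), Mul(Mul(1, 4), -5))), S) = Add(Mul(-10, Add(Mul(3, 1), Mul(Mul(1, 4), -5))), I) = Add(Mul(-10, Add(3, Mul(4, -5))), I) = Add(Mul(-10, Add(3, -20)), I) = Add(Mul(-10, -17), I) = Add(170, I)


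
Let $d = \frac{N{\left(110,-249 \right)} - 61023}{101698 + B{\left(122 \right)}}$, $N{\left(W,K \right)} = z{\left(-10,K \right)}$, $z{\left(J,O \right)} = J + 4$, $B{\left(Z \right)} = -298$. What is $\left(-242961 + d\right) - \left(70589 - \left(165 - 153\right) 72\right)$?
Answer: $- \frac{10568807143}{33800} \approx -3.1269 \cdot 10^{5}$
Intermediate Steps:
$z{\left(J,O \right)} = 4 + J$
$N{\left(W,K \right)} = -6$ ($N{\left(W,K \right)} = 4 - 10 = -6$)
$d = - \frac{20343}{33800}$ ($d = \frac{-6 - 61023}{101698 - 298} = - \frac{61029}{101400} = \left(-61029\right) \frac{1}{101400} = - \frac{20343}{33800} \approx -0.60186$)
$\left(-242961 + d\right) - \left(70589 - \left(165 - 153\right) 72\right) = \left(-242961 - \frac{20343}{33800}\right) - \left(70589 - \left(165 - 153\right) 72\right) = - \frac{8212102143}{33800} + \left(12 \cdot 72 - 70589\right) = - \frac{8212102143}{33800} + \left(864 - 70589\right) = - \frac{8212102143}{33800} - 69725 = - \frac{10568807143}{33800}$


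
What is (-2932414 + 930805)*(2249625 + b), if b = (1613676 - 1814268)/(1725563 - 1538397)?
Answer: -2075821918161237/461 ≈ -4.5029e+12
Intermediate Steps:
b = -14328/13369 (b = -200592/187166 = -200592*1/187166 = -14328/13369 ≈ -1.0717)
(-2932414 + 930805)*(2249625 + b) = (-2932414 + 930805)*(2249625 - 14328/13369) = -2001609*30075222297/13369 = -2075821918161237/461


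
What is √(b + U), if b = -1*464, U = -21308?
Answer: 2*I*√5443 ≈ 147.55*I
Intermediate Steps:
b = -464
√(b + U) = √(-464 - 21308) = √(-21772) = 2*I*√5443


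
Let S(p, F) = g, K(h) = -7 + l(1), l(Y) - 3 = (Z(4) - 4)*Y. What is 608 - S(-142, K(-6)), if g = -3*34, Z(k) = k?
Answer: 710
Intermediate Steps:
l(Y) = 3 (l(Y) = 3 + (4 - 4)*Y = 3 + 0*Y = 3 + 0 = 3)
g = -102
K(h) = -4 (K(h) = -7 + 3 = -4)
S(p, F) = -102
608 - S(-142, K(-6)) = 608 - 1*(-102) = 608 + 102 = 710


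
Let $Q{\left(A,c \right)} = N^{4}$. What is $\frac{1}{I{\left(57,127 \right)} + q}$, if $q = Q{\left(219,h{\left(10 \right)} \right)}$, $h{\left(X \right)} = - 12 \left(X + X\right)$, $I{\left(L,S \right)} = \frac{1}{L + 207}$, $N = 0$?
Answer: $264$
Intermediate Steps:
$I{\left(L,S \right)} = \frac{1}{207 + L}$
$h{\left(X \right)} = - 24 X$ ($h{\left(X \right)} = - 12 \cdot 2 X = - 24 X$)
$Q{\left(A,c \right)} = 0$ ($Q{\left(A,c \right)} = 0^{4} = 0$)
$q = 0$
$\frac{1}{I{\left(57,127 \right)} + q} = \frac{1}{\frac{1}{207 + 57} + 0} = \frac{1}{\frac{1}{264} + 0} = \frac{1}{\frac{1}{264}} = 264$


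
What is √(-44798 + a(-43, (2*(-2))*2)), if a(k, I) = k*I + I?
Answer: I*√44462 ≈ 210.86*I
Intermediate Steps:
a(k, I) = I + I*k (a(k, I) = I*k + I = I + I*k)
√(-44798 + a(-43, (2*(-2))*2)) = √(-44798 + ((2*(-2))*2)*(1 - 43)) = √(-44798 - 4*2*(-42)) = √(-44798 - 8*(-42)) = √(-44798 + 336) = √(-44462) = I*√44462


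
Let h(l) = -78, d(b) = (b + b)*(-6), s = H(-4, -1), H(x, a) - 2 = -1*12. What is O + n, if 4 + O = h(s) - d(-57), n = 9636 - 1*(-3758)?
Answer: 12628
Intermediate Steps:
H(x, a) = -10 (H(x, a) = 2 - 1*12 = 2 - 12 = -10)
s = -10
d(b) = -12*b (d(b) = (2*b)*(-6) = -12*b)
n = 13394 (n = 9636 + 3758 = 13394)
O = -766 (O = -4 + (-78 - (-12)*(-57)) = -4 + (-78 - 1*684) = -4 + (-78 - 684) = -4 - 762 = -766)
O + n = -766 + 13394 = 12628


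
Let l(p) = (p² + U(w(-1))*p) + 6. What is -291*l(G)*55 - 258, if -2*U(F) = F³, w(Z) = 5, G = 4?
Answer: 3648882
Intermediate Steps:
U(F) = -F³/2
l(p) = 6 + p² - 125*p/2 (l(p) = (p² + (-½*5³)*p) + 6 = (p² + (-½*125)*p) + 6 = (p² - 125*p/2) + 6 = 6 + p² - 125*p/2)
-291*l(G)*55 - 258 = -291*(6 + 4² - 125/2*4)*55 - 258 = -291*(6 + 16 - 250)*55 - 258 = -(-66348)*55 - 258 = -291*(-12540) - 258 = 3649140 - 258 = 3648882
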